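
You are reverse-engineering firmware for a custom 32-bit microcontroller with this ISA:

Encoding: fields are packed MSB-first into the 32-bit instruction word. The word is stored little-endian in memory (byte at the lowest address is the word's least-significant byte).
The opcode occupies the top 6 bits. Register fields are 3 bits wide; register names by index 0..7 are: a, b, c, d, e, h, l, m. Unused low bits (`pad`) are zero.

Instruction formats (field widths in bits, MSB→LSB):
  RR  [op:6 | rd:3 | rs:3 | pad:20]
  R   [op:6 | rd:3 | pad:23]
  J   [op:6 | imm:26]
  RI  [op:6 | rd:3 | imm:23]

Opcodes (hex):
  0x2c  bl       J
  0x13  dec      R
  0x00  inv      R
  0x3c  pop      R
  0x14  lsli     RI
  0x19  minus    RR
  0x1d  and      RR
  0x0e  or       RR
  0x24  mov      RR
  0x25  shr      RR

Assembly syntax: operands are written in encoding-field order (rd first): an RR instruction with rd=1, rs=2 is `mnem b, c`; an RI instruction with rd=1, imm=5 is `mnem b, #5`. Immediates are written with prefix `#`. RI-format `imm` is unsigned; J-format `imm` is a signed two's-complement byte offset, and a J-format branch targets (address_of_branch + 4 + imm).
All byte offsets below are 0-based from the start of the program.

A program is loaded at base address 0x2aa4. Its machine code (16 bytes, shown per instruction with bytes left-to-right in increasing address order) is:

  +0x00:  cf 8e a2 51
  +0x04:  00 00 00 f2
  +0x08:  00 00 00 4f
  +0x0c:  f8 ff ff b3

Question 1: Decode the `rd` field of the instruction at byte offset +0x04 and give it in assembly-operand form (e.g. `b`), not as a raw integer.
+0x04: 00 00 00 f2 ⇒ word 0xf2000000 (little)
  op=0xf2000000>>26=0x3c ⇒ pop (R)
  rd@[25:23]=0x4 ⇒ e

e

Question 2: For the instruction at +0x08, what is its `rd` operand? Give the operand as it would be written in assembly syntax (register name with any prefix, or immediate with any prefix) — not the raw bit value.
@+08  little-endian(00 00 00 4f) = 0x4f000000
  top 6b → 0x13 → dec [R]
  rd@[25:23]=0x6 ⇒ l

l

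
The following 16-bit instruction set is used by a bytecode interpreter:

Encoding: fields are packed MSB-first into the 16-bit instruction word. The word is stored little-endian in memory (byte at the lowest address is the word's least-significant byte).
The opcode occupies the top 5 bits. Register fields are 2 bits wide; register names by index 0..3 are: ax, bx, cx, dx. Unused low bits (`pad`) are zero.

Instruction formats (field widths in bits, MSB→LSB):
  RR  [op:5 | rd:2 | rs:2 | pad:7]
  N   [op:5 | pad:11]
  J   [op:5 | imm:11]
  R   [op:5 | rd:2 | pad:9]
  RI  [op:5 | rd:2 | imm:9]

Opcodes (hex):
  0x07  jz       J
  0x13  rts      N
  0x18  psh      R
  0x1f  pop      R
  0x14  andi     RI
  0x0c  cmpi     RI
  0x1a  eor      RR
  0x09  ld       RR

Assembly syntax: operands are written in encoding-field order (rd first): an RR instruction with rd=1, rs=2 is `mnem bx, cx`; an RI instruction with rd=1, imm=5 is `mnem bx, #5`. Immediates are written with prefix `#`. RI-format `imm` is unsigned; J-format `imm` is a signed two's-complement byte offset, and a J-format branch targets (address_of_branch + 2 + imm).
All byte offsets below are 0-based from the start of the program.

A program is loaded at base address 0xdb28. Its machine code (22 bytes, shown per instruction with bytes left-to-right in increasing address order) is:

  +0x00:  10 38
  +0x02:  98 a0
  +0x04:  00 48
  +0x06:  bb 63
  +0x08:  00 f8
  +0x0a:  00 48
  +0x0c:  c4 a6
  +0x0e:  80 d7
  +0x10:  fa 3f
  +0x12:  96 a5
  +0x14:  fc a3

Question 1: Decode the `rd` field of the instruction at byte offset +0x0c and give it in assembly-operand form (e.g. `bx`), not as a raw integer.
dx

@+0c  little-endian(c4 a6) = 0xa6c4
  opcode bits[15:11]=0x14: andi/RI
  [10:9] rd=3 = dx
  [8:0] imm=196 = #196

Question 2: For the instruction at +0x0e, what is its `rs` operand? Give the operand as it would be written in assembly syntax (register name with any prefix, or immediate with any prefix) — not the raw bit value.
dx

+0x0e: 80 d7 ⇒ word 0xd780 (little)
  op=0xd780>>11=0x1a ⇒ eor (RR)
  [10:9] rd=3 = dx
  [8:7] rs=3 = dx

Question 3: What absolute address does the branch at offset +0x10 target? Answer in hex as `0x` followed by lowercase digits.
@+10  little-endian(fa 3f) = 0x3ffa
  top 5b → 0x7 → jz [J]
  [10:0] imm=2042 (s11→-6) = #-6
  target = base 0xdb28 + off 0x10 + 2 + imm -6 = 0xdb34

0xdb34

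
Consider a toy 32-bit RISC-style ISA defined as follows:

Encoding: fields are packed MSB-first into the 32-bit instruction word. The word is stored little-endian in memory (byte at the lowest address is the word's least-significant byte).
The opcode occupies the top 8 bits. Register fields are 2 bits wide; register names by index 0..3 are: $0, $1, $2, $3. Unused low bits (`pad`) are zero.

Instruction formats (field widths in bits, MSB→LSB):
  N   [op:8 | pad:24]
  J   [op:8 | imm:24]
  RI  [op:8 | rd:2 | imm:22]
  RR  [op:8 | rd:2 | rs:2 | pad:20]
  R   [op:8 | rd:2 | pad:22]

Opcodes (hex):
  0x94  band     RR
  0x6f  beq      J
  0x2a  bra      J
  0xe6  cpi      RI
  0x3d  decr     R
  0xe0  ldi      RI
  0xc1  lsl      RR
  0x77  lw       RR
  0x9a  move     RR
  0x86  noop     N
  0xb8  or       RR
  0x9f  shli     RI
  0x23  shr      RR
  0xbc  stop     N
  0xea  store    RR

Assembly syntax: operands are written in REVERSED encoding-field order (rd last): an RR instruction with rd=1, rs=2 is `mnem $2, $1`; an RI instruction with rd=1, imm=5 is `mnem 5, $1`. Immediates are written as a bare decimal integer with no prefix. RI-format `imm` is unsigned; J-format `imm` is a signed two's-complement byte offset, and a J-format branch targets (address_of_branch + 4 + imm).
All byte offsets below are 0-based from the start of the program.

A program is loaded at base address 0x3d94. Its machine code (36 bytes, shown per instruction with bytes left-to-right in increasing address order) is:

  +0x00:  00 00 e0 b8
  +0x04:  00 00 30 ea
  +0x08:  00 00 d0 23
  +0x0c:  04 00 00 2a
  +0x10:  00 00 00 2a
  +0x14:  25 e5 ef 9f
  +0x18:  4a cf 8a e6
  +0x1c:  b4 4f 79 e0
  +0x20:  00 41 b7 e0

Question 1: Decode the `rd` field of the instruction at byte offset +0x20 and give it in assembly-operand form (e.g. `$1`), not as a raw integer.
@+20  little-endian(00 41 b7 e0) = 0xe0b74100
  op=0xe0b74100>>24=0xe0 ⇒ ldi (RI)
  rd: (w>>22)&0x3=0x2 → $2
  imm: (w>>0)&0x3fffff=0x374100 → 3621120

$2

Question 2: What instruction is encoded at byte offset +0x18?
cpi 708426, $2

off 0x18: read 4a cf 8a e6 as little → 0xe68acf4a
  opcode bits[31:24]=0xe6: cpi/RI
  rd: (w>>22)&0x3=0x2 → $2
  imm: (w>>0)&0x3fffff=0xacf4a → 708426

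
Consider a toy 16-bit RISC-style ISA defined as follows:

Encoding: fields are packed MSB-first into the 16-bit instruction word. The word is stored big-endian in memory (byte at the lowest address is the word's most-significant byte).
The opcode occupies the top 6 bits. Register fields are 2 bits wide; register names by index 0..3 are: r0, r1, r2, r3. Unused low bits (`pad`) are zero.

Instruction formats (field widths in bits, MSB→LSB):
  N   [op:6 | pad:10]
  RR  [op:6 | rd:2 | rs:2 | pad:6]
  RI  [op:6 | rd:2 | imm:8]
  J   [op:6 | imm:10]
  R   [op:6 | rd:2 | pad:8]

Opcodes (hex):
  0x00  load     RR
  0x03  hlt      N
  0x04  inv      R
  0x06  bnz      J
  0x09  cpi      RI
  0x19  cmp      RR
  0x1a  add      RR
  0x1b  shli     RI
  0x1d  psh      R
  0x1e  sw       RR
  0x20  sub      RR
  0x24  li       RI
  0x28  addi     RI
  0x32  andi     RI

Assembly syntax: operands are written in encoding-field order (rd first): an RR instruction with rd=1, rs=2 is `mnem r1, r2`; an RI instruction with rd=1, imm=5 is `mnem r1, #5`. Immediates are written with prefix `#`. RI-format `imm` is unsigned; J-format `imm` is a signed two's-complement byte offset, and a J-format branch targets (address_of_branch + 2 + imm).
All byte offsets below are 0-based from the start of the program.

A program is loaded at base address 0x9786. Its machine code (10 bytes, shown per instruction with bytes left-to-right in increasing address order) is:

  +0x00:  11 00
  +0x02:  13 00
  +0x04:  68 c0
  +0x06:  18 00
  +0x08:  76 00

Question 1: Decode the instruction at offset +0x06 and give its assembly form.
bnz #0

+0x06: 18 00 ⇒ word 0x1800 (big)
  op=0x1800>>10=0x6 ⇒ bnz (J)
  imm@[9:0]=0x0 ⇒ #0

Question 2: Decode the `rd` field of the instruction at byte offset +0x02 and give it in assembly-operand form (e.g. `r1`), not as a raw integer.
r3

off 0x02: read 13 00 as big → 0x1300
  op=0x1300>>10=0x4 ⇒ inv (R)
  rd: (w>>8)&0x3=0x3 → r3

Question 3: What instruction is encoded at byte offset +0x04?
[04] 68 c0 → 0x68c0
  opcode bits[15:10]=0x1a: add/RR
  rd: (w>>8)&0x3=0x0 → r0
  rs: (w>>6)&0x3=0x3 → r3

add r0, r3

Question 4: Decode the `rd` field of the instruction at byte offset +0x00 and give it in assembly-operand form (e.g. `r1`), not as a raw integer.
r1

[00] 11 00 → 0x1100
  op=0x1100>>10=0x4 ⇒ inv (R)
  [9:8] rd=1 = r1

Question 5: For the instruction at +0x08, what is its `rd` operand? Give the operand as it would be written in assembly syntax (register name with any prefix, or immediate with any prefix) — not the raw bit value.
r2

off 0x08: read 76 00 as big → 0x7600
  opcode bits[15:10]=0x1d: psh/R
  [9:8] rd=2 = r2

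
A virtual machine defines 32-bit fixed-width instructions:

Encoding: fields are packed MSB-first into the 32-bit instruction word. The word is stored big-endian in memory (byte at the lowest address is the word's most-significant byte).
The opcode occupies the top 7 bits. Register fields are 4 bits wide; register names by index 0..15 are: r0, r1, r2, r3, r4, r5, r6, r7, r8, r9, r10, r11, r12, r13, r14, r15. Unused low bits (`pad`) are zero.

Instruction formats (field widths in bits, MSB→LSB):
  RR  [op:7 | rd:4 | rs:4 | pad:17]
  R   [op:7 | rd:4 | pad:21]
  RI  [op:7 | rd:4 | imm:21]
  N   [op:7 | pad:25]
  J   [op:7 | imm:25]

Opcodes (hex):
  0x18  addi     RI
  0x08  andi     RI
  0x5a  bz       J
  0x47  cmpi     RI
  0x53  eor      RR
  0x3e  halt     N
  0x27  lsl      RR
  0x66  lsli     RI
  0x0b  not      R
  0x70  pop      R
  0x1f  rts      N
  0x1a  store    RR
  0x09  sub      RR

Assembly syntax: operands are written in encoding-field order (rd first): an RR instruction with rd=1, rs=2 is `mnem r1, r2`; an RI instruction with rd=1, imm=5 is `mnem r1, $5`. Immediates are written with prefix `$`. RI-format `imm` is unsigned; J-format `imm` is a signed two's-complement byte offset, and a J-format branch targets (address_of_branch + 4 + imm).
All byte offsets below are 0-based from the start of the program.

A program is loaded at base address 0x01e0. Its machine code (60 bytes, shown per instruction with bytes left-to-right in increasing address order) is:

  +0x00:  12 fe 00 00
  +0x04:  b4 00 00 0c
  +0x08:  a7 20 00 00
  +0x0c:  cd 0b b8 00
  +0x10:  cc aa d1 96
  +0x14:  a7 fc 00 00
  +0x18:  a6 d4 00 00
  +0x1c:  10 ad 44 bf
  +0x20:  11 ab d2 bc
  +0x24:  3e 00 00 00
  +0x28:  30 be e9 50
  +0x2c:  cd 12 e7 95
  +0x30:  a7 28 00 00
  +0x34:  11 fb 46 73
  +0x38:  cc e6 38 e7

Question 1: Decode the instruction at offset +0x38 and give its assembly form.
lsli r7, $407783

+0x38: cc e6 38 e7 ⇒ word 0xcce638e7 (big)
  top 7b → 0x66 → lsli [RI]
  rd@[24:21]=0x7 ⇒ r7
  imm@[20:0]=0x638e7 ⇒ $407783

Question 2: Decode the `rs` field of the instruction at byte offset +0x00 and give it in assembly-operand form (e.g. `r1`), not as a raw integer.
r15

[00] 12 fe 00 00 → 0x12fe0000
  op=0x12fe0000>>25=0x9 ⇒ sub (RR)
  rd: (w>>21)&0xf=0x7 → r7
  rs: (w>>17)&0xf=0xf → r15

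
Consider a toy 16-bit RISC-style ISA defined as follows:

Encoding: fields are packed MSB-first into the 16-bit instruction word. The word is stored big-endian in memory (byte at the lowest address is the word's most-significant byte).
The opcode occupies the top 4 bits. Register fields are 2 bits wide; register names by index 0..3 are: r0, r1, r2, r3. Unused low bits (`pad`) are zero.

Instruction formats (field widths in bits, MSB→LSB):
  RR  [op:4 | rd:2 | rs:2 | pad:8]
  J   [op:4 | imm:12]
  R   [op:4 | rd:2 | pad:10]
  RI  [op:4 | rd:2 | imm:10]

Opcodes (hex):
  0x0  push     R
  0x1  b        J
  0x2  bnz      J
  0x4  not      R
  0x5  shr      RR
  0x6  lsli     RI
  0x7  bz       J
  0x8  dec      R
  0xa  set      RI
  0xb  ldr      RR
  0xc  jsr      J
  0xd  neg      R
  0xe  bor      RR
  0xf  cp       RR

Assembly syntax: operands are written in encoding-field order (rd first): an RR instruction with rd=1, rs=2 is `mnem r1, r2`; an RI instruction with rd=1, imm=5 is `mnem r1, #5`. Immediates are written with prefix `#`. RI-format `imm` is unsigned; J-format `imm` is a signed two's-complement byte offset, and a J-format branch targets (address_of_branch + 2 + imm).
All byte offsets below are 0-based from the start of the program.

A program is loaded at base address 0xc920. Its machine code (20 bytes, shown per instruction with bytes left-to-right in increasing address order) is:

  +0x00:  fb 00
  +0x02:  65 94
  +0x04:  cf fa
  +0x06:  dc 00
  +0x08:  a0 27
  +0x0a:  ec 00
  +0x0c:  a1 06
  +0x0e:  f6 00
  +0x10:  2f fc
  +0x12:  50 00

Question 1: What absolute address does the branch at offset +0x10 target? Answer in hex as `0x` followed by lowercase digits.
@+10  big-endian(2f fc) = 0x2ffc
  op=0x2ffc>>12=0x2 ⇒ bnz (J)
  imm: (w>>0)&0xfff=0xffc (s12→-4) → #-4
  target = base 0xc920 + off 0x10 + 2 + imm -4 = 0xc92e

0xc92e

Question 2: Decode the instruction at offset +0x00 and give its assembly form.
cp r2, r3

off 0x00: read fb 00 as big → 0xfb00
  top 4b → 0xf → cp [RR]
  [11:10] rd=2 = r2
  [9:8] rs=3 = r3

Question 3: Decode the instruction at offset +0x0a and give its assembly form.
+0x0a: ec 00 ⇒ word 0xec00 (big)
  opcode bits[15:12]=0xe: bor/RR
  rd: (w>>10)&0x3=0x3 → r3
  rs: (w>>8)&0x3=0x0 → r0

bor r3, r0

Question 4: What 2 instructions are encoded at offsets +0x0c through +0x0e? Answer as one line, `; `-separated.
off 0x0c: read a1 06 as big → 0xa106
  top 4b → 0xa → set [RI]
  [11:10] rd=0 = r0
  [9:0] imm=262 = #262
off 0x0e: read f6 00 as big → 0xf600
  top 4b → 0xf → cp [RR]
  [11:10] rd=1 = r1
  [9:8] rs=2 = r2

set r0, #262; cp r1, r2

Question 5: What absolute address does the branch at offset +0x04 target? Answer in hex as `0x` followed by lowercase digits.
@+04  big-endian(cf fa) = 0xcffa
  op=0xcffa>>12=0xc ⇒ jsr (J)
  imm@[11:0]=0xffa (s12→-6) ⇒ #-6
  target = base 0xc920 + off 0x04 + 2 + imm -6 = 0xc920

0xc920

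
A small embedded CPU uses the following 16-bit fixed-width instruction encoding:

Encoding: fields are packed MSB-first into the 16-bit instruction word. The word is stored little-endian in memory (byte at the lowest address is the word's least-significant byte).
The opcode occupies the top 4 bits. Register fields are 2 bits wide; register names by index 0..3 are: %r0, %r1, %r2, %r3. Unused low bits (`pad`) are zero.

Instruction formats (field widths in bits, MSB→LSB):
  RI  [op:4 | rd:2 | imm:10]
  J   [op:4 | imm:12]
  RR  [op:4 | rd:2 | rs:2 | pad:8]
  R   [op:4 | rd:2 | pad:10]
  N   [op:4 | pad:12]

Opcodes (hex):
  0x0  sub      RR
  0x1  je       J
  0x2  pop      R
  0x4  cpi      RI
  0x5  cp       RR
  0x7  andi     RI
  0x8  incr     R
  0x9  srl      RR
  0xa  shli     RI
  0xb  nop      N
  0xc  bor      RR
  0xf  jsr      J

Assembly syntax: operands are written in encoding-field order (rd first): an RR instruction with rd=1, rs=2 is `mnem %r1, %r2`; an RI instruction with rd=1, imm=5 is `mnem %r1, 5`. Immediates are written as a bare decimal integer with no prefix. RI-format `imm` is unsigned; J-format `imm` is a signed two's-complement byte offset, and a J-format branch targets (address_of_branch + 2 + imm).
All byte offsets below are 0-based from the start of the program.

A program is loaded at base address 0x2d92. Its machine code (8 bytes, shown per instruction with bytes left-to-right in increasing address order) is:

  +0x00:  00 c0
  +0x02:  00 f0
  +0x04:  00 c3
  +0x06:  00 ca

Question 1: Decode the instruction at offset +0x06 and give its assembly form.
bor %r2, %r2

[06] 00 ca → 0xca00
  top 4b → 0xc → bor [RR]
  [11:10] rd=2 = %r2
  [9:8] rs=2 = %r2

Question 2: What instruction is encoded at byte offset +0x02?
jsr 0

@+02  little-endian(00 f0) = 0xf000
  top 4b → 0xf → jsr [J]
  [11:0] imm=0 = 0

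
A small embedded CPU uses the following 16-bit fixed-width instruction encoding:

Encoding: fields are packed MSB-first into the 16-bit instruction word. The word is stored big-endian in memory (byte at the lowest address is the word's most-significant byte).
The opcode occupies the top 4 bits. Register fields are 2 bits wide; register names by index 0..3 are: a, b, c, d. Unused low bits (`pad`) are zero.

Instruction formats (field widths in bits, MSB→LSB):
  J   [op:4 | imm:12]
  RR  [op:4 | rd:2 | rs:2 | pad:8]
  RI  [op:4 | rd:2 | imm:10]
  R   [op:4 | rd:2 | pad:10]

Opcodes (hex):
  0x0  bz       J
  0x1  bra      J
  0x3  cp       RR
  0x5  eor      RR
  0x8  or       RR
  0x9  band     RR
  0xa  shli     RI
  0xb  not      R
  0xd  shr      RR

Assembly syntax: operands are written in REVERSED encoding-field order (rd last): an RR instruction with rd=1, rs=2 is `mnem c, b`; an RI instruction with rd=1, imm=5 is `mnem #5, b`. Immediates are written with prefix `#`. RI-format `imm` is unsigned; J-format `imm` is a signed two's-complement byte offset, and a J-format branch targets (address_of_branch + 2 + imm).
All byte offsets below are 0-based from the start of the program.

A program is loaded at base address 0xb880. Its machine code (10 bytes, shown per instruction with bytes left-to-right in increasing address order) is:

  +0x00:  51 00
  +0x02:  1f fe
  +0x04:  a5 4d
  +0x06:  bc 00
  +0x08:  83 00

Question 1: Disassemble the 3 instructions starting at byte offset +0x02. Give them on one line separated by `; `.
[02] 1f fe → 0x1ffe
  op=0x1ffe>>12=0x1 ⇒ bra (J)
  imm@[11:0]=0xffe (s12→-2) ⇒ #-2
[04] a5 4d → 0xa54d
  op=0xa54d>>12=0xa ⇒ shli (RI)
  rd@[11:10]=0x1 ⇒ b
  imm@[9:0]=0x14d ⇒ #333
[06] bc 00 → 0xbc00
  op=0xbc00>>12=0xb ⇒ not (R)
  rd@[11:10]=0x3 ⇒ d

bra #-2; shli #333, b; not d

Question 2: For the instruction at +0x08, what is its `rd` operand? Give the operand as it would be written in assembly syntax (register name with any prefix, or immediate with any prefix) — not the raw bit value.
a

[08] 83 00 → 0x8300
  op=0x8300>>12=0x8 ⇒ or (RR)
  rd: (w>>10)&0x3=0x0 → a
  rs: (w>>8)&0x3=0x3 → d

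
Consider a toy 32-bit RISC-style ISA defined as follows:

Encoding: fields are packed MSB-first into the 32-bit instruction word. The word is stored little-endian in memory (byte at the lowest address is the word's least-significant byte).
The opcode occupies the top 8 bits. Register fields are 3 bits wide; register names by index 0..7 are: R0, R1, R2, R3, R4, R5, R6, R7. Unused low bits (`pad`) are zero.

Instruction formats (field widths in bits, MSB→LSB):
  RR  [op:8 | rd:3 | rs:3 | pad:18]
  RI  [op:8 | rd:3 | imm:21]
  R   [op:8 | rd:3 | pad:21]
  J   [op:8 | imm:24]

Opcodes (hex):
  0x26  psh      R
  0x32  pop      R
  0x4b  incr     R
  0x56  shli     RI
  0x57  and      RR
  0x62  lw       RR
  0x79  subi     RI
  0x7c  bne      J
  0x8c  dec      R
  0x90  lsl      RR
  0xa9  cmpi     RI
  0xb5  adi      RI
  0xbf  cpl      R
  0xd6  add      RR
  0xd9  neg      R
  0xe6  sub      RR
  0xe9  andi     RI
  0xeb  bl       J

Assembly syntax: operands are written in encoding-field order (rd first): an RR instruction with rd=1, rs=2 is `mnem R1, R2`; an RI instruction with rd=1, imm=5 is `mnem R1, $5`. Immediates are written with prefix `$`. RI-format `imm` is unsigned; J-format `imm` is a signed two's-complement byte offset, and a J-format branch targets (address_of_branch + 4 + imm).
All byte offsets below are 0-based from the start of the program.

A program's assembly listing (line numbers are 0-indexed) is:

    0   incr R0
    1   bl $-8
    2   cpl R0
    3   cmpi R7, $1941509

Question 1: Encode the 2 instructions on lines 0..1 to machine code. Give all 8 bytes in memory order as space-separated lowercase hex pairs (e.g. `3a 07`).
00 00 00 4b f8 ff ff eb

line 0 (incr): pack op=0x4b:8|rd=0:3|pad=0:21 = 0x4b000000; little→ 00 00 00 4b
line 1 (bl): pack op=0xeb:8|imm=-8:24 = 0xebfffff8; little→ f8 ff ff eb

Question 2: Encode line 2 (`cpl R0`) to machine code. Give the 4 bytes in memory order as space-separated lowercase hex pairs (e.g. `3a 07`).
2. cpl fields op=0xbf:8|rd=0:3|pad=0:21 → word bf000000h → 00 00 00 bf

00 00 00 bf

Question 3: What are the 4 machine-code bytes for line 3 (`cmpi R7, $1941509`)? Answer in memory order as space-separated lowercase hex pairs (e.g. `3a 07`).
L3: cmpi op=0xa9:8|rd=7:3|imm=1941509:21 ⇒ 0xa9fda005 ⇒ little 05 a0 fd a9

05 a0 fd a9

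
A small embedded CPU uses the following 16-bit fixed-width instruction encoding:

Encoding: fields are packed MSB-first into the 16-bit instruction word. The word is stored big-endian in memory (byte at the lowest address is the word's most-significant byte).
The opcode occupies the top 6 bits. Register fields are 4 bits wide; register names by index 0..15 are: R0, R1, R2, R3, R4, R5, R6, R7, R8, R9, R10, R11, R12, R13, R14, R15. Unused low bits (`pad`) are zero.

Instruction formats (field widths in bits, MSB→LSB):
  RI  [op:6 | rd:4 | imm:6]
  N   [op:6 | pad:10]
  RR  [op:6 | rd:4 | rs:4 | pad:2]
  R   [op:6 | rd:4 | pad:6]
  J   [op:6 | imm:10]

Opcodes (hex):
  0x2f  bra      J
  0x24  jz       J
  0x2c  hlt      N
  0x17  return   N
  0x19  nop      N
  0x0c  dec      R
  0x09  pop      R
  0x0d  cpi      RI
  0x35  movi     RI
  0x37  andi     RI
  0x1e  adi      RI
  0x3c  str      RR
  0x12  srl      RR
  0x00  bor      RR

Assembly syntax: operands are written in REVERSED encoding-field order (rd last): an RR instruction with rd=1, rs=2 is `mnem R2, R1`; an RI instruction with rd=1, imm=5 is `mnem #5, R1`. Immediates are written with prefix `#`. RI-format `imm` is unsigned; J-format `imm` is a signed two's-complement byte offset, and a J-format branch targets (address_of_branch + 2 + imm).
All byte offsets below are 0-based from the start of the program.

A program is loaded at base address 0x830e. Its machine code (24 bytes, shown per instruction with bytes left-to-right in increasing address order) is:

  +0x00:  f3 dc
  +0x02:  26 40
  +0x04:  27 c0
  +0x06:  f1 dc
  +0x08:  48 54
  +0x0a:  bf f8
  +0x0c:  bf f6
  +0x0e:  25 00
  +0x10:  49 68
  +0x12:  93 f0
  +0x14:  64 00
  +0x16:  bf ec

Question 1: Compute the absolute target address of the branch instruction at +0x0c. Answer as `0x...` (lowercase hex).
0x8312

[0c] bf f6 → 0xbff6
  op=0xbff6>>10=0x2f ⇒ bra (J)
  imm@[9:0]=0x3f6 (s10→-10) ⇒ #-10
  target = base 0x830e + off 0x0c + 2 + imm -10 = 0x8312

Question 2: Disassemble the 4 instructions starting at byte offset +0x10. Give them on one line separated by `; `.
srl R10, R5; jz #-16; nop; bra #-20

@+10  big-endian(49 68) = 0x4968
  top 6b → 0x12 → srl [RR]
  [9:6] rd=5 = R5
  [5:2] rs=10 = R10
@+12  big-endian(93 f0) = 0x93f0
  top 6b → 0x24 → jz [J]
  [9:0] imm=1008 (s10→-16) = #-16
@+14  big-endian(64 00) = 0x6400
  top 6b → 0x19 → nop [N]
@+16  big-endian(bf ec) = 0xbfec
  top 6b → 0x2f → bra [J]
  [9:0] imm=1004 (s10→-20) = #-20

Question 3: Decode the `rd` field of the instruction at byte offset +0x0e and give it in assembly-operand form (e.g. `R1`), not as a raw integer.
R4

+0x0e: 25 00 ⇒ word 0x2500 (big)
  opcode bits[15:10]=0x9: pop/R
  [9:6] rd=4 = R4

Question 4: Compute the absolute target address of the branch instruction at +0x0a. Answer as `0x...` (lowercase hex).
0x8312

[0a] bf f8 → 0xbff8
  top 6b → 0x2f → bra [J]
  imm@[9:0]=0x3f8 (s10→-8) ⇒ #-8
  target = base 0x830e + off 0x0a + 2 + imm -8 = 0x8312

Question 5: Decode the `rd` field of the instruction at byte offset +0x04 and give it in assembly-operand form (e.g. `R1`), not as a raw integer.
+0x04: 27 c0 ⇒ word 0x27c0 (big)
  opcode bits[15:10]=0x9: pop/R
  rd@[9:6]=0xf ⇒ R15

R15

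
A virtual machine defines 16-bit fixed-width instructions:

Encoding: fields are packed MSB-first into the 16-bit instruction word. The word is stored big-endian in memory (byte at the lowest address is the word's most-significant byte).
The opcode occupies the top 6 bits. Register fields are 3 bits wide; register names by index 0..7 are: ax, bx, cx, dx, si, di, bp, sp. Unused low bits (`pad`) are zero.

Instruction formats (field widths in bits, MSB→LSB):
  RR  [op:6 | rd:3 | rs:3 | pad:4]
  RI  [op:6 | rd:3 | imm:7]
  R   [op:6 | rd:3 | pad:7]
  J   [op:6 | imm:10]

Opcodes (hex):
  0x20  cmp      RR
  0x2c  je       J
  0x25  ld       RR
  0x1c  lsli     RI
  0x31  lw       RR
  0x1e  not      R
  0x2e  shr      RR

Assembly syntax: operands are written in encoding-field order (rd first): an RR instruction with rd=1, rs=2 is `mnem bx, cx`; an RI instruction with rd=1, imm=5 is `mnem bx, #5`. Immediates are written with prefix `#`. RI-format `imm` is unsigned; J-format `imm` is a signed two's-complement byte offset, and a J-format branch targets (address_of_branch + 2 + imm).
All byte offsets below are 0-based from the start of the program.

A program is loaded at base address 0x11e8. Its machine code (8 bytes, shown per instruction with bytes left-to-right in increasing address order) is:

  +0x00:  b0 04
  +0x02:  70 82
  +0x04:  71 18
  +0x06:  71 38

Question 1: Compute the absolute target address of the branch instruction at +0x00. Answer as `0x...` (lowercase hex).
0x11ee

+0x00: b0 04 ⇒ word 0xb004 (big)
  opcode bits[15:10]=0x2c: je/J
  imm: (w>>0)&0x3ff=0x4 → #4
  target = base 0x11e8 + off 0x00 + 2 + imm 4 = 0x11ee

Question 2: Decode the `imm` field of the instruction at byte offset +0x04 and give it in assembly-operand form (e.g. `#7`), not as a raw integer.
[04] 71 18 → 0x7118
  op=0x7118>>10=0x1c ⇒ lsli (RI)
  rd@[9:7]=0x2 ⇒ cx
  imm@[6:0]=0x18 ⇒ #24

#24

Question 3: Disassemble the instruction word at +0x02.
[02] 70 82 → 0x7082
  top 6b → 0x1c → lsli [RI]
  [9:7] rd=1 = bx
  [6:0] imm=2 = #2

lsli bx, #2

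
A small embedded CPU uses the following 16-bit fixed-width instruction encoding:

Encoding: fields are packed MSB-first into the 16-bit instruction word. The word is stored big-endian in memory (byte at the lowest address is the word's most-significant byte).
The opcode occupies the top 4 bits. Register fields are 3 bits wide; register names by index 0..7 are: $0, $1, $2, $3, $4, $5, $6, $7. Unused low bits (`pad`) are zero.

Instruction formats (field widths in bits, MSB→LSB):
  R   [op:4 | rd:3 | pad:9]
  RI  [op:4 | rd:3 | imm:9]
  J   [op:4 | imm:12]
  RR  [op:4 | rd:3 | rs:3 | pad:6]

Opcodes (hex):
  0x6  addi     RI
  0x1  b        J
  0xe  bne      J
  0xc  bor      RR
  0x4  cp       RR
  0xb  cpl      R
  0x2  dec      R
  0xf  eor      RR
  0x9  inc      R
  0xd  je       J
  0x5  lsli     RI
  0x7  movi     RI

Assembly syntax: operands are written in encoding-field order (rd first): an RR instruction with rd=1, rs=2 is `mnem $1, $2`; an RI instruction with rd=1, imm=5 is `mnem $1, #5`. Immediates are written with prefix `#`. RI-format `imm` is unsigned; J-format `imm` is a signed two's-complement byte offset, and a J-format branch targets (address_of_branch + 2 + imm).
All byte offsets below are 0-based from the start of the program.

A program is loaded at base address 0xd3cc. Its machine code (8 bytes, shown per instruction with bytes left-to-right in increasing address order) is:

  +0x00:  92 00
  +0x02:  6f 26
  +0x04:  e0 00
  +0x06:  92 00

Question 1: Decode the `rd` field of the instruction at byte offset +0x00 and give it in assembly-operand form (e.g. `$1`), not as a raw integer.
$1

@+00  big-endian(92 00) = 0x9200
  top 4b → 0x9 → inc [R]
  [11:9] rd=1 = $1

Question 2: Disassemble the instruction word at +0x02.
addi $7, #294

[02] 6f 26 → 0x6f26
  opcode bits[15:12]=0x6: addi/RI
  [11:9] rd=7 = $7
  [8:0] imm=294 = #294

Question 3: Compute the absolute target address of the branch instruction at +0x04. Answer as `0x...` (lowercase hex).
@+04  big-endian(e0 00) = 0xe000
  op=0xe000>>12=0xe ⇒ bne (J)
  [11:0] imm=0 = #0
  target = base 0xd3cc + off 0x04 + 2 + imm 0 = 0xd3d2

0xd3d2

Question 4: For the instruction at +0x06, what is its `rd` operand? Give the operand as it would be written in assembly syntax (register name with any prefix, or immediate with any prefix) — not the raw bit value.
$1

@+06  big-endian(92 00) = 0x9200
  opcode bits[15:12]=0x9: inc/R
  [11:9] rd=1 = $1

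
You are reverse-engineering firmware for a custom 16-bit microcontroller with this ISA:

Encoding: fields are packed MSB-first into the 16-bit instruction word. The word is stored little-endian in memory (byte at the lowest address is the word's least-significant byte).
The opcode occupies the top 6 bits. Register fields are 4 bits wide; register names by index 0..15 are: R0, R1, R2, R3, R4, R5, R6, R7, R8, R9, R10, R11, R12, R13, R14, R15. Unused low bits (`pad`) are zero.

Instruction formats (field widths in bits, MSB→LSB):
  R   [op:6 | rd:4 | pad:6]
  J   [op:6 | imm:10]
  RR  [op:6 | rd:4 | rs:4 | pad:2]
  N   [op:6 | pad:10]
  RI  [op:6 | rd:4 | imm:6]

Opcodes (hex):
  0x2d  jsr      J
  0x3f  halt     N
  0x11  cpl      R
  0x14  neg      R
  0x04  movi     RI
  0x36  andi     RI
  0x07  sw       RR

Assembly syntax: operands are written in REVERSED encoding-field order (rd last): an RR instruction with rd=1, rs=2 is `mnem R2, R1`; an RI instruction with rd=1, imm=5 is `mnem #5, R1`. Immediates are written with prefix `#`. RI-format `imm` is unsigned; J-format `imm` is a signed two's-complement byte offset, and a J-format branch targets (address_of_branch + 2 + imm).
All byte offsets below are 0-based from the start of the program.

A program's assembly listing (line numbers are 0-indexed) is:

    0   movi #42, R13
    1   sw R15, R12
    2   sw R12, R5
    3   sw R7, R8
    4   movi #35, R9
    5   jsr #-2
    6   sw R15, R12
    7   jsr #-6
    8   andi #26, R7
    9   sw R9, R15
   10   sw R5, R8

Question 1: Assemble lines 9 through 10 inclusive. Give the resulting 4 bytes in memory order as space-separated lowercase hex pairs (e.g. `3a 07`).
e4 1f 14 1e

line 9 (sw): pack op=0x7:6|rd=15:4|rs=9:4|pad=0:2 = 0x1fe4; little→ e4 1f
line 10 (sw): pack op=0x7:6|rd=8:4|rs=5:4|pad=0:2 = 0x1e14; little→ 14 1e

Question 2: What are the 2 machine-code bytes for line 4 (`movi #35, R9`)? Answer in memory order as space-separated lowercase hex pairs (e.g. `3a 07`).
63 12

4. movi fields op=0x4:6|rd=9:4|imm=35:6 → word 1263h → 63 12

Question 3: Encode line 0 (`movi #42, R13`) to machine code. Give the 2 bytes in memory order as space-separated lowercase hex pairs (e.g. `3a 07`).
6a 13

0. movi fields op=0x4:6|rd=13:4|imm=42:6 → word 136ah → 6a 13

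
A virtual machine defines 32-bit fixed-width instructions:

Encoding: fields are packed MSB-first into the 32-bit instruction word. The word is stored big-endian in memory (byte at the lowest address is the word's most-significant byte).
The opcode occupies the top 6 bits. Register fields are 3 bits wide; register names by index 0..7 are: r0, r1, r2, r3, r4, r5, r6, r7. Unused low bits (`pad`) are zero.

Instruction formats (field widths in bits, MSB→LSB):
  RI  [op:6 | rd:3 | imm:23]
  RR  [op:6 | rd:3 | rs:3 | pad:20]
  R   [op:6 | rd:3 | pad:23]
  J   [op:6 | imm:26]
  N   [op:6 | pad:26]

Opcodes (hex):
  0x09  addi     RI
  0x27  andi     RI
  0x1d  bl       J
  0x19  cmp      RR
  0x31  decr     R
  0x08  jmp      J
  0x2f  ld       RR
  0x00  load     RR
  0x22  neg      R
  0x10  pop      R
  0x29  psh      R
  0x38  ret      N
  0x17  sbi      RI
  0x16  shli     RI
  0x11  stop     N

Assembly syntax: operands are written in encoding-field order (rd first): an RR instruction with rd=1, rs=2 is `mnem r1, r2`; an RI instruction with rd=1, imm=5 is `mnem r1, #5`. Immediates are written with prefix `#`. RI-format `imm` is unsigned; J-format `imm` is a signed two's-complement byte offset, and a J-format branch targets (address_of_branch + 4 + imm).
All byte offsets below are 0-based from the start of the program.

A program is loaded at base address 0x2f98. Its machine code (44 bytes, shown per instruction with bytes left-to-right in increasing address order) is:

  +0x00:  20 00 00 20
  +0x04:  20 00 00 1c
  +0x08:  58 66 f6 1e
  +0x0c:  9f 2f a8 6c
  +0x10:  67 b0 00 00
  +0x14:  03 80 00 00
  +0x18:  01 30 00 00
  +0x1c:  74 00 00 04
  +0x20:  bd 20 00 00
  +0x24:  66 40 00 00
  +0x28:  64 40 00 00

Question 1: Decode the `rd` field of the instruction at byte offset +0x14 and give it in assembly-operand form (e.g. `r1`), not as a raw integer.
@+14  big-endian(03 80 00 00) = 0x03800000
  top 6b → 0x0 → load [RR]
  rd: (w>>23)&0x7=0x7 → r7
  rs: (w>>20)&0x7=0x0 → r0

r7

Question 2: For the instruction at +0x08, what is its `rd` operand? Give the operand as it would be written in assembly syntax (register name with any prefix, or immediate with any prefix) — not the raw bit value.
r0

off 0x08: read 58 66 f6 1e as big → 0x5866f61e
  op=0x5866f61e>>26=0x16 ⇒ shli (RI)
  [25:23] rd=0 = r0
  [22:0] imm=6747678 = #6747678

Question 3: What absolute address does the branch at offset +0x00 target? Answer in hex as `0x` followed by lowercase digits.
0x2fbc

+0x00: 20 00 00 20 ⇒ word 0x20000020 (big)
  top 6b → 0x8 → jmp [J]
  imm@[25:0]=0x20 ⇒ #32
  target = base 0x2f98 + off 0x00 + 4 + imm 32 = 0x2fbc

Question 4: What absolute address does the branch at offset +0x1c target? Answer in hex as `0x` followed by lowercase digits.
0x2fbc

off 0x1c: read 74 00 00 04 as big → 0x74000004
  top 6b → 0x1d → bl [J]
  [25:0] imm=4 = #4
  target = base 0x2f98 + off 0x1c + 4 + imm 4 = 0x2fbc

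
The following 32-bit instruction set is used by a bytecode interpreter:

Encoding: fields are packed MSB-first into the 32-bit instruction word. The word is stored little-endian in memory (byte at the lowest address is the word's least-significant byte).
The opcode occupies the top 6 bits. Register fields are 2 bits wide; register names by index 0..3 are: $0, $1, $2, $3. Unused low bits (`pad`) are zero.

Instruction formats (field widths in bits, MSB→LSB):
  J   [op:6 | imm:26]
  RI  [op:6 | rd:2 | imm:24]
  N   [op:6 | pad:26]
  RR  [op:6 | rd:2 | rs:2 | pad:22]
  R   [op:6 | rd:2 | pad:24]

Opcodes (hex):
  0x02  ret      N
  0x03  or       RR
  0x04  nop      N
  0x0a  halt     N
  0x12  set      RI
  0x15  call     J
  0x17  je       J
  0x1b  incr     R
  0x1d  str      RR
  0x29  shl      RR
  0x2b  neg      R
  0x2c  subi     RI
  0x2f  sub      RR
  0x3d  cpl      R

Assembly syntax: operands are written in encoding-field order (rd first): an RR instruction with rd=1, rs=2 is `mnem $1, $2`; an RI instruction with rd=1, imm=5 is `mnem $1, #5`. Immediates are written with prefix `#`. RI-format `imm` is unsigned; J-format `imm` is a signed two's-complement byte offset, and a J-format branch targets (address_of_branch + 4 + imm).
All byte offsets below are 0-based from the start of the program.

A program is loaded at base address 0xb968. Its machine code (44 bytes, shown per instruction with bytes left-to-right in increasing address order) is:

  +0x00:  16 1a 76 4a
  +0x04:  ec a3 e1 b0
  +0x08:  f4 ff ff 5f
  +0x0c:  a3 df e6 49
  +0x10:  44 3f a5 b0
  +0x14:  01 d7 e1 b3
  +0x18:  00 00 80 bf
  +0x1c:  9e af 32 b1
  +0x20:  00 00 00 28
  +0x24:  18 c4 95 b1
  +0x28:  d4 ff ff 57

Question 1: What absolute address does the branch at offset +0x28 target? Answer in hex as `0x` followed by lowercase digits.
0xb968

+0x28: d4 ff ff 57 ⇒ word 0x57ffffd4 (little)
  op=0x57ffffd4>>26=0x15 ⇒ call (J)
  imm: (w>>0)&0x3ffffff=0x3ffffd4 (s26→-44) → #-44
  target = base 0xb968 + off 0x28 + 4 + imm -44 = 0xb968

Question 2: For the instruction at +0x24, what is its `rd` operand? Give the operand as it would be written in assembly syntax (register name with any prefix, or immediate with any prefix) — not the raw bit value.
$1

off 0x24: read 18 c4 95 b1 as little → 0xb195c418
  op=0xb195c418>>26=0x2c ⇒ subi (RI)
  rd@[25:24]=0x1 ⇒ $1
  imm@[23:0]=0x95c418 ⇒ #9815064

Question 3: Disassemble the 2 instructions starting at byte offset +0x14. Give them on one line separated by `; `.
subi $3, #14800641; sub $3, $2

off 0x14: read 01 d7 e1 b3 as little → 0xb3e1d701
  opcode bits[31:26]=0x2c: subi/RI
  [25:24] rd=3 = $3
  [23:0] imm=14800641 = #14800641
off 0x18: read 00 00 80 bf as little → 0xbf800000
  opcode bits[31:26]=0x2f: sub/RR
  [25:24] rd=3 = $3
  [23:22] rs=2 = $2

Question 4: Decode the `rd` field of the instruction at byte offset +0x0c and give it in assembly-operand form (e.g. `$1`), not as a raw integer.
$1

+0x0c: a3 df e6 49 ⇒ word 0x49e6dfa3 (little)
  op=0x49e6dfa3>>26=0x12 ⇒ set (RI)
  rd: (w>>24)&0x3=0x1 → $1
  imm: (w>>0)&0xffffff=0xe6dfa3 → #15130531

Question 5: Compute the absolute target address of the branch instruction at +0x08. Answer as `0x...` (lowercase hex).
0xb968

@+08  little-endian(f4 ff ff 5f) = 0x5ffffff4
  opcode bits[31:26]=0x17: je/J
  imm@[25:0]=0x3fffff4 (s26→-12) ⇒ #-12
  target = base 0xb968 + off 0x08 + 4 + imm -12 = 0xb968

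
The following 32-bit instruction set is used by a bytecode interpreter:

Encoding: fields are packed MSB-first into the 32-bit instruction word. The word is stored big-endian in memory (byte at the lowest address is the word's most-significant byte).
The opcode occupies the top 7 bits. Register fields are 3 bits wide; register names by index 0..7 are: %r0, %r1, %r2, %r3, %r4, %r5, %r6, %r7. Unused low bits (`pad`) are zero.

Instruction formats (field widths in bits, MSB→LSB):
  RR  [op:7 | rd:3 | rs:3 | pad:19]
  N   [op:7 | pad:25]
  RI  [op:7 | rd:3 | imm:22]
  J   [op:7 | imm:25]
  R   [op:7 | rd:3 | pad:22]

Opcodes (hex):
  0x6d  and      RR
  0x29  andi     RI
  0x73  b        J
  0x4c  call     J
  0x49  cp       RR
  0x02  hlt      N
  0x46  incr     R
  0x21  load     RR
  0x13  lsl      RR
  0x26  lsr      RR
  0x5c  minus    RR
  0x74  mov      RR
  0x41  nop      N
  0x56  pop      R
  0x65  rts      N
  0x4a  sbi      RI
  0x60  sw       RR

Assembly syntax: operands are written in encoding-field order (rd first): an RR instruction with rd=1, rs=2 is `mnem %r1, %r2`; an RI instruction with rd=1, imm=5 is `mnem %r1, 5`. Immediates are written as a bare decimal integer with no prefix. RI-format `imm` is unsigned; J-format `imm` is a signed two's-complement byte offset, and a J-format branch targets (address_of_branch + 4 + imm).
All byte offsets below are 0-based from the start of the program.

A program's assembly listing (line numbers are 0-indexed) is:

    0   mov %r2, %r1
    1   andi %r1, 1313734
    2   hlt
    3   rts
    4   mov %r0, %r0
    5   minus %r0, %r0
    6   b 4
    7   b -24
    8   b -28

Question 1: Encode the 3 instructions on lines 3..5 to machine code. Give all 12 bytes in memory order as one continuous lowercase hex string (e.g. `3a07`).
L3: rts op=0x65:7|pad=0:25 ⇒ 0xca000000 ⇒ big ca 00 00 00
L4: mov op=0x74:7|rd=0:3|rs=0:3|pad=0:19 ⇒ 0xe8000000 ⇒ big e8 00 00 00
L5: minus op=0x5c:7|rd=0:3|rs=0:3|pad=0:19 ⇒ 0xb8000000 ⇒ big b8 00 00 00

ca000000e8000000b8000000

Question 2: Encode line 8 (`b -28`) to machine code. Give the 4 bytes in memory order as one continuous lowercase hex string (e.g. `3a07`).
e7ffffe4

L8: b op=0x73:7|imm=-28:25 ⇒ 0xe7ffffe4 ⇒ big e7 ff ff e4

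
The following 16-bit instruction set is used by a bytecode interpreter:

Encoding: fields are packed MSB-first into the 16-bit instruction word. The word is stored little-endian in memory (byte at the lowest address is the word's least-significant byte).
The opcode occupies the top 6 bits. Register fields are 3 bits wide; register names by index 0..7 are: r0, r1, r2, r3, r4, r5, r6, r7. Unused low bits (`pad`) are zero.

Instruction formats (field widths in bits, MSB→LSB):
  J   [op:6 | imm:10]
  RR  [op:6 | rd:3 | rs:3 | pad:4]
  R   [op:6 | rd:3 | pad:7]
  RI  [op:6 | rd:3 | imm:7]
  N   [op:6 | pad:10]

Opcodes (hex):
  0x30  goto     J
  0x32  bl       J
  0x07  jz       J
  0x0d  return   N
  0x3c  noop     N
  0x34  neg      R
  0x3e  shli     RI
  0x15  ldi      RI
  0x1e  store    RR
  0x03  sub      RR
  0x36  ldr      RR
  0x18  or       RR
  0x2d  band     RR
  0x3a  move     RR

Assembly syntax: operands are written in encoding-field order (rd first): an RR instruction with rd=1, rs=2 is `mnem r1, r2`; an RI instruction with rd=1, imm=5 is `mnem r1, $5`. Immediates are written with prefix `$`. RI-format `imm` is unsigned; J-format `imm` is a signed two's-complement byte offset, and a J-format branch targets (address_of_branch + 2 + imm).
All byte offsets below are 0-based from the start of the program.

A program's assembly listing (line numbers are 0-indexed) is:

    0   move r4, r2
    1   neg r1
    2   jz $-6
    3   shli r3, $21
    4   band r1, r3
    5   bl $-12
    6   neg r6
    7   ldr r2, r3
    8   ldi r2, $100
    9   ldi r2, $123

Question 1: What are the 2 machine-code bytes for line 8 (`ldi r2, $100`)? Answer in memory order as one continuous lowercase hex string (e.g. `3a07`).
6455

line 8 (ldi): pack op=0x15:6|rd=2:3|imm=100:7 = 0x5564; little→ 64 55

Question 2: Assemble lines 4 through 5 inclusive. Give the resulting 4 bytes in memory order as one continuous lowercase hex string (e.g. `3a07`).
b0b4f4cb

line 4 (band): pack op=0x2d:6|rd=1:3|rs=3:3|pad=0:4 = 0xb4b0; little→ b0 b4
line 5 (bl): pack op=0x32:6|imm=-12:10 = 0xcbf4; little→ f4 cb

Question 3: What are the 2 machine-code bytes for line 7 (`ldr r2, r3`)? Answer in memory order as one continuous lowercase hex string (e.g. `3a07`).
L7: ldr op=0x36:6|rd=2:3|rs=3:3|pad=0:4 ⇒ 0xd930 ⇒ little 30 d9

30d9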